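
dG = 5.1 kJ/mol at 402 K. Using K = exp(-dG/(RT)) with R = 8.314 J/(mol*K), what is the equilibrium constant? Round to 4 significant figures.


dG is in kJ/mol; multiply by 1000 to match R in J/(mol*K).
RT = 8.314 * 402 = 3342.228 J/mol
exponent = -dG*1000 / (RT) = -(5.1*1000) / 3342.228 = -1.52592821
K = exp(-1.52592821)
K = 0.21741915, rounded to 4 significant figures:

0.2174


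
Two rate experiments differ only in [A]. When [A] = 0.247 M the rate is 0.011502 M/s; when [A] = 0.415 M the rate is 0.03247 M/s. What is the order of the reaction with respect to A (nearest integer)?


Rate is proportional to [A]^n, so rate2/rate1 = ([A]2/[A]1)^n. Take logs to solve for n.
rate2/rate1 = 0.03247 / 0.011502 = 2.823
[A]2/[A]1 = 0.415 / 0.247 = 1.6802
n = ln(2.823) / ln(1.6802) = 2.0
Nearest integer order:

2


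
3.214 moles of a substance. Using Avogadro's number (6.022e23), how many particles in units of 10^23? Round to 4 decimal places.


N = n * NA, then divide by 1e23 for the requested units.
N / 1e23 = n * 6.022
N / 1e23 = 3.214 * 6.022
N / 1e23 = 19.354708, rounded to 4 dp:

19.3547


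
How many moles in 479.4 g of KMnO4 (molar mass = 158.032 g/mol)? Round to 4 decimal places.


n = mass / M
n = 479.4 / 158.032
n = 3.03356282 mol, rounded to 4 dp:

3.0336 mol


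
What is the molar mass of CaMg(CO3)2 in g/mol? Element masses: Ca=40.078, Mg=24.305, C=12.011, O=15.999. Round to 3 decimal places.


M = sum(count * atomic_mass) over atoms.
M = 1*40.078 + 1*24.305 + 2*12.011 + 6*15.999
M = 40.078 + 24.305 + 24.022 + 95.994
M = 184.399 g/mol, rounded to 3 dp:

184.399 g/mol


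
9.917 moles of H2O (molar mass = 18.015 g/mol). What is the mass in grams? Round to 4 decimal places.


mass = n * M
mass = 9.917 * 18.015
mass = 178.654755 g, rounded to 4 dp:

178.6548 g


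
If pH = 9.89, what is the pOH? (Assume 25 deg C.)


At 25 deg C, pH + pOH = 14.
pOH = 14 - pH = 14 - 9.89
pOH = 4.11:

4.11


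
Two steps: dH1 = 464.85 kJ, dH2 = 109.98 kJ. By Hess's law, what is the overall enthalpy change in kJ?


Hess's law: enthalpy is a state function, so add the step enthalpies.
dH_total = dH1 + dH2 = 464.85 + (109.98)
dH_total = 574.83 kJ:

574.83 kJ


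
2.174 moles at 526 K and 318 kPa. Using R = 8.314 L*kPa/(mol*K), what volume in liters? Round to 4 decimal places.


PV = nRT, solve for V = nRT / P.
nRT = 2.174 * 8.314 * 526 = 9507.2585
V = 9507.2585 / 318
V = 29.89703931 L, rounded to 4 dp:

29.8970 L


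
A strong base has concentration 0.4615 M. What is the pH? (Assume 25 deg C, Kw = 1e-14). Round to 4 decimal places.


A strong base dissociates completely, so [OH-] equals the given concentration.
pOH = -log10([OH-]) = -log10(0.4615) = 0.335828
pH = 14 - pOH = 14 - 0.335828
pH = 13.664172, rounded to 4 dp:

13.6642


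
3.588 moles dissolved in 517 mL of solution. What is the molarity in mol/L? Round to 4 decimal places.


Convert volume to liters: V_L = V_mL / 1000.
V_L = 517 / 1000 = 0.517 L
M = n / V_L = 3.588 / 0.517
M = 6.94003868 mol/L, rounded to 4 dp:

6.9400 mol/L


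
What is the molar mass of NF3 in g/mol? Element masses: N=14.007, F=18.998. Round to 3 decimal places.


M = sum(count * atomic_mass) over atoms.
M = 1*14.007 + 3*18.998
M = 14.007 + 56.994
M = 71.001 g/mol, rounded to 3 dp:

71.001 g/mol


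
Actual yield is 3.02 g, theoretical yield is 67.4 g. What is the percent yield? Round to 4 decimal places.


% yield = 100 * actual / theoretical
% yield = 100 * 3.02 / 67.4
% yield = 4.48071217 %, rounded to 4 dp:

4.4807 %


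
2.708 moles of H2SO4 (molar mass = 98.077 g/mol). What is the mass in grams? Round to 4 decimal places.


mass = n * M
mass = 2.708 * 98.077
mass = 265.592516 g, rounded to 4 dp:

265.5925 g


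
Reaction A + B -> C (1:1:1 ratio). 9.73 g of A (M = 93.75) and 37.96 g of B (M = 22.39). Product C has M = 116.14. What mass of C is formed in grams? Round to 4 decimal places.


Find moles of each reactant; the smaller value is the limiting reagent in a 1:1:1 reaction, so moles_C equals moles of the limiter.
n_A = mass_A / M_A = 9.73 / 93.75 = 0.103787 mol
n_B = mass_B / M_B = 37.96 / 22.39 = 1.6954 mol
Limiting reagent: A (smaller), n_limiting = 0.103787 mol
mass_C = n_limiting * M_C = 0.103787 * 116.14
mass_C = 12.05382218 g, rounded to 4 dp:

12.0538 g


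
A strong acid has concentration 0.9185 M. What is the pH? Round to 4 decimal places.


A strong acid dissociates completely, so [H+] equals the given concentration.
pH = -log10([H+]) = -log10(0.9185)
pH = 0.03692084, rounded to 4 dp:

0.0369


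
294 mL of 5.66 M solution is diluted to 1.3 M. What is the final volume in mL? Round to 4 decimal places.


Dilution: M1*V1 = M2*V2, solve for V2.
V2 = M1*V1 / M2
V2 = 5.66 * 294 / 1.3
V2 = 1664.04 / 1.3
V2 = 1280.03076923 mL, rounded to 4 dp:

1280.0308 mL


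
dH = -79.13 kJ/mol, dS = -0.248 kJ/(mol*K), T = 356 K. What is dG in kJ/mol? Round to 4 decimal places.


Gibbs: dG = dH - T*dS (consistent units, dS already in kJ/(mol*K)).
T*dS = 356 * -0.248 = -88.288
dG = -79.13 - (-88.288)
dG = 9.158 kJ/mol, rounded to 4 dp:

9.1580 kJ/mol


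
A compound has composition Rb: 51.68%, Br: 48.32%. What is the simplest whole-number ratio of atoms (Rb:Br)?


Assume 100 g of compound, divide each mass% by atomic mass to get moles, then normalize by the smallest to get a raw atom ratio.
Moles per 100 g: Rb: 51.68/85.468 = 0.6047, Br: 48.32/79.904 = 0.6047
Raw ratio (divide by min = 0.6047): Rb: 1.0, Br: 1.0
Multiply by 1 to clear fractions: Rb: 1.0 ~= 1, Br: 1.0 ~= 1
Reduce by GCD to get the simplest whole-number ratio:

1:1


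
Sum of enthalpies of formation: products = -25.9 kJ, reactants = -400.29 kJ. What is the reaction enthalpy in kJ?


dH_rxn = sum(dH_f products) - sum(dH_f reactants)
dH_rxn = -25.9 - (-400.29)
dH_rxn = 374.39 kJ:

374.39 kJ


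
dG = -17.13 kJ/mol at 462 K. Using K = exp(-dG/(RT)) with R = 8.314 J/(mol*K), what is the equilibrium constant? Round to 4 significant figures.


dG is in kJ/mol; multiply by 1000 to match R in J/(mol*K).
RT = 8.314 * 462 = 3841.068 J/mol
exponent = -dG*1000 / (RT) = -(-17.13*1000) / 3841.068 = 4.45969715
K = exp(4.45969715)
K = 86.46132, rounded to 4 significant figures:

86.46


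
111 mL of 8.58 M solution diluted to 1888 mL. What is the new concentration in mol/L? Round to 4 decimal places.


Dilution: M1*V1 = M2*V2, solve for M2.
M2 = M1*V1 / V2
M2 = 8.58 * 111 / 1888
M2 = 952.38 / 1888
M2 = 0.50443856 mol/L, rounded to 4 dp:

0.5044 mol/L


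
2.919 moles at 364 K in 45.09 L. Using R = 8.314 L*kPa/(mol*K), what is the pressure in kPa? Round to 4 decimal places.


PV = nRT, solve for P = nRT / V.
nRT = 2.919 * 8.314 * 364 = 8833.758
P = 8833.758 / 45.09
P = 195.91390552 kPa, rounded to 4 dp:

195.9139 kPa


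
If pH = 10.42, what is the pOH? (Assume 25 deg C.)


At 25 deg C, pH + pOH = 14.
pOH = 14 - pH = 14 - 10.42
pOH = 3.58:

3.58


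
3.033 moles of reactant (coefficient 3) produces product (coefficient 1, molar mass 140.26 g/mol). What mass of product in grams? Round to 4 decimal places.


Use the coefficient ratio to convert reactant moles to product moles, then multiply by the product's molar mass.
moles_P = moles_R * (coeff_P / coeff_R) = 3.033 * (1/3) = 1.011
mass_P = moles_P * M_P = 1.011 * 140.26
mass_P = 141.80286 g, rounded to 4 dp:

141.8029 g


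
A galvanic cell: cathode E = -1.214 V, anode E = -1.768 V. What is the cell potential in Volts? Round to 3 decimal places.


Standard cell potential: E_cell = E_cathode - E_anode.
E_cell = -1.214 - (-1.768)
E_cell = 0.554 V, rounded to 3 dp:

0.554 V


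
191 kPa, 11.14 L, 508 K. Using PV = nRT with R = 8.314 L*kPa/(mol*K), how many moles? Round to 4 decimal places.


PV = nRT, solve for n = PV / (RT).
PV = 191 * 11.14 = 2127.74
RT = 8.314 * 508 = 4223.512
n = 2127.74 / 4223.512
n = 0.50378453 mol, rounded to 4 dp:

0.5038 mol


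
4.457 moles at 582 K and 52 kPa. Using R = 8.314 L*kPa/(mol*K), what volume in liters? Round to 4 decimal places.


PV = nRT, solve for V = nRT / P.
nRT = 4.457 * 8.314 * 582 = 21566.2998
V = 21566.2998 / 52
V = 414.73653462 L, rounded to 4 dp:

414.7365 L


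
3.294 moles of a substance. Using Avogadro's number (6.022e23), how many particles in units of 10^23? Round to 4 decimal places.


N = n * NA, then divide by 1e23 for the requested units.
N / 1e23 = n * 6.022
N / 1e23 = 3.294 * 6.022
N / 1e23 = 19.836468, rounded to 4 dp:

19.8365


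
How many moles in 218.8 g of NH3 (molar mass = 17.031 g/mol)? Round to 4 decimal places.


n = mass / M
n = 218.8 / 17.031
n = 12.84716106 mol, rounded to 4 dp:

12.8472 mol


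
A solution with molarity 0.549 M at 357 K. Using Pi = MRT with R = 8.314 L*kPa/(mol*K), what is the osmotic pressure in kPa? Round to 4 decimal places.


Osmotic pressure (van't Hoff): Pi = M*R*T.
RT = 8.314 * 357 = 2968.098
Pi = 0.549 * 2968.098
Pi = 1629.485802 kPa, rounded to 4 dp:

1629.4858 kPa


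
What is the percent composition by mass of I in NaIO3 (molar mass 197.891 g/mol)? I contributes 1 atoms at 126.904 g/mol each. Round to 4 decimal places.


pct = 100 * (n_elem * M_elem) / M_total
mass_contribution = 1 * 126.904 = 126.904 g/mol
pct = 100 * 126.904 / 197.891
pct = 64.12823221 %, rounded to 4 dp:

64.1282 %


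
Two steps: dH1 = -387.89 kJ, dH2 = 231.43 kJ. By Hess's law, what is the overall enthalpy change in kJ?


Hess's law: enthalpy is a state function, so add the step enthalpies.
dH_total = dH1 + dH2 = -387.89 + (231.43)
dH_total = -156.46 kJ:

-156.46 kJ


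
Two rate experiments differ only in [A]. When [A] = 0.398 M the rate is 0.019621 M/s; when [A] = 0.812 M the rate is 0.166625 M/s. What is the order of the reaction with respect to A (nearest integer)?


Rate is proportional to [A]^n, so rate2/rate1 = ([A]2/[A]1)^n. Take logs to solve for n.
rate2/rate1 = 0.166625 / 0.019621 = 8.4922
[A]2/[A]1 = 0.812 / 0.398 = 2.0402
n = ln(8.4922) / ln(2.0402) = 3.0
Nearest integer order:

3


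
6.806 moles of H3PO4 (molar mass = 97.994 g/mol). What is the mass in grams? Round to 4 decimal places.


mass = n * M
mass = 6.806 * 97.994
mass = 666.947164 g, rounded to 4 dp:

666.9472 g


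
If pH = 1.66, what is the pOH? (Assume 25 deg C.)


At 25 deg C, pH + pOH = 14.
pOH = 14 - pH = 14 - 1.66
pOH = 12.34:

12.34


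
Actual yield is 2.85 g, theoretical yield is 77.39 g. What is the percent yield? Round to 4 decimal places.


% yield = 100 * actual / theoretical
% yield = 100 * 2.85 / 77.39
% yield = 3.68264634 %, rounded to 4 dp:

3.6826 %


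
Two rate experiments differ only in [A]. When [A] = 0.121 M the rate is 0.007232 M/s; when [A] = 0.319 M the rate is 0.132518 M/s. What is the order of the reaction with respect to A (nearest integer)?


Rate is proportional to [A]^n, so rate2/rate1 = ([A]2/[A]1)^n. Take logs to solve for n.
rate2/rate1 = 0.132518 / 0.007232 = 18.3238
[A]2/[A]1 = 0.319 / 0.121 = 2.6364
n = ln(18.3238) / ln(2.6364) = 3.0
Nearest integer order:

3


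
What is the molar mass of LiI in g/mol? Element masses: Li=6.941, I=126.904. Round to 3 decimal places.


M = sum(count * atomic_mass) over atoms.
M = 1*6.941 + 1*126.904
M = 6.941 + 126.904
M = 133.845 g/mol, rounded to 3 dp:

133.845 g/mol


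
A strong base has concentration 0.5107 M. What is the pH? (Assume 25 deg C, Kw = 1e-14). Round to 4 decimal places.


A strong base dissociates completely, so [OH-] equals the given concentration.
pOH = -log10([OH-]) = -log10(0.5107) = 0.291834
pH = 14 - pOH = 14 - 0.291834
pH = 13.708166, rounded to 4 dp:

13.7082


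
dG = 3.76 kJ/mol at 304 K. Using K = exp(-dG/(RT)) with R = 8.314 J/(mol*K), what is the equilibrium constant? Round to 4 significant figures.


dG is in kJ/mol; multiply by 1000 to match R in J/(mol*K).
RT = 8.314 * 304 = 2527.456 J/mol
exponent = -dG*1000 / (RT) = -(3.76*1000) / 2527.456 = -1.4876619
K = exp(-1.4876619)
K = 0.22590022, rounded to 4 significant figures:

0.2259


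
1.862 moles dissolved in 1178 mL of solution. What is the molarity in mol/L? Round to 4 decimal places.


Convert volume to liters: V_L = V_mL / 1000.
V_L = 1178 / 1000 = 1.178 L
M = n / V_L = 1.862 / 1.178
M = 1.58064516 mol/L, rounded to 4 dp:

1.5806 mol/L


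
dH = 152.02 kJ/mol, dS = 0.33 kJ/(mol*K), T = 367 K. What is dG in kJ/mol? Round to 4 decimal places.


Gibbs: dG = dH - T*dS (consistent units, dS already in kJ/(mol*K)).
T*dS = 367 * 0.33 = 121.11
dG = 152.02 - (121.11)
dG = 30.91 kJ/mol, rounded to 4 dp:

30.9100 kJ/mol


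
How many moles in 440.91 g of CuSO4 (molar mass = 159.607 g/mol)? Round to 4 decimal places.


n = mass / M
n = 440.91 / 159.607
n = 2.76247282 mol, rounded to 4 dp:

2.7625 mol


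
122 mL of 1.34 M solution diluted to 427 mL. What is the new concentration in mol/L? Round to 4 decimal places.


Dilution: M1*V1 = M2*V2, solve for M2.
M2 = M1*V1 / V2
M2 = 1.34 * 122 / 427
M2 = 163.48 / 427
M2 = 0.38285714 mol/L, rounded to 4 dp:

0.3829 mol/L


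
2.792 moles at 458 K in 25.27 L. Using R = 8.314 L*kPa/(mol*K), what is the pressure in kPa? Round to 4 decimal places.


PV = nRT, solve for P = nRT / V.
nRT = 2.792 * 8.314 * 458 = 10631.4111
P = 10631.4111 / 25.27
P = 420.71274634 kPa, rounded to 4 dp:

420.7127 kPa


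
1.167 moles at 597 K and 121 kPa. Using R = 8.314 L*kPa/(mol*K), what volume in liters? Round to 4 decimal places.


PV = nRT, solve for V = nRT / P.
nRT = 1.167 * 8.314 * 597 = 5792.3555
V = 5792.3555 / 121
V = 47.87070661 L, rounded to 4 dp:

47.8707 L


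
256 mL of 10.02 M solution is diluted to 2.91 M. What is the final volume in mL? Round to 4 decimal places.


Dilution: M1*V1 = M2*V2, solve for V2.
V2 = M1*V1 / M2
V2 = 10.02 * 256 / 2.91
V2 = 2565.12 / 2.91
V2 = 881.48453608 mL, rounded to 4 dp:

881.4845 mL


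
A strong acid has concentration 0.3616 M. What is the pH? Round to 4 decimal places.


A strong acid dissociates completely, so [H+] equals the given concentration.
pH = -log10([H+]) = -log10(0.3616)
pH = 0.44177158, rounded to 4 dp:

0.4418


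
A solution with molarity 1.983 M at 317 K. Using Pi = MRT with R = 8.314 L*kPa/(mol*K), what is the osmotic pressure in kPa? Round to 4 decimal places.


Osmotic pressure (van't Hoff): Pi = M*R*T.
RT = 8.314 * 317 = 2635.538
Pi = 1.983 * 2635.538
Pi = 5226.271854 kPa, rounded to 4 dp:

5226.2719 kPa


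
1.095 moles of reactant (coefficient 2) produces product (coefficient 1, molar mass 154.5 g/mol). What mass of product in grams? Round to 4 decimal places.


Use the coefficient ratio to convert reactant moles to product moles, then multiply by the product's molar mass.
moles_P = moles_R * (coeff_P / coeff_R) = 1.095 * (1/2) = 0.5475
mass_P = moles_P * M_P = 0.5475 * 154.5
mass_P = 84.58875 g, rounded to 4 dp:

84.5888 g


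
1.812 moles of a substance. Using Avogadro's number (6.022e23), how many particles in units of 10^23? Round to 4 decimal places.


N = n * NA, then divide by 1e23 for the requested units.
N / 1e23 = n * 6.022
N / 1e23 = 1.812 * 6.022
N / 1e23 = 10.911864, rounded to 4 dp:

10.9119


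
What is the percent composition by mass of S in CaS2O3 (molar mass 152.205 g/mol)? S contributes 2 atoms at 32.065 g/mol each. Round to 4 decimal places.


pct = 100 * (n_elem * M_elem) / M_total
mass_contribution = 2 * 32.065 = 64.13 g/mol
pct = 100 * 64.13 / 152.205
pct = 42.13396406 %, rounded to 4 dp:

42.1340 %


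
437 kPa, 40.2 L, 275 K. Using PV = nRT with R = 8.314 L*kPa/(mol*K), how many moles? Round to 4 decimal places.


PV = nRT, solve for n = PV / (RT).
PV = 437 * 40.2 = 17567.4
RT = 8.314 * 275 = 2286.35
n = 17567.4 / 2286.35
n = 7.6836005 mol, rounded to 4 dp:

7.6836 mol


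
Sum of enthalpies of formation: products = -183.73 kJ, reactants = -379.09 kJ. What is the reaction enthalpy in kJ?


dH_rxn = sum(dH_f products) - sum(dH_f reactants)
dH_rxn = -183.73 - (-379.09)
dH_rxn = 195.36 kJ:

195.36 kJ


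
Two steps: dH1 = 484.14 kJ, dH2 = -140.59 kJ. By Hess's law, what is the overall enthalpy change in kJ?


Hess's law: enthalpy is a state function, so add the step enthalpies.
dH_total = dH1 + dH2 = 484.14 + (-140.59)
dH_total = 343.55 kJ:

343.55 kJ


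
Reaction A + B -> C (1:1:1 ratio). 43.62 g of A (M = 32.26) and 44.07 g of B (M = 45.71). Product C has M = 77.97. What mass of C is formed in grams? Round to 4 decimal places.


Find moles of each reactant; the smaller value is the limiting reagent in a 1:1:1 reaction, so moles_C equals moles of the limiter.
n_A = mass_A / M_A = 43.62 / 32.26 = 1.352139 mol
n_B = mass_B / M_B = 44.07 / 45.71 = 0.964122 mol
Limiting reagent: B (smaller), n_limiting = 0.964122 mol
mass_C = n_limiting * M_C = 0.964122 * 77.97
mass_C = 75.17259234 g, rounded to 4 dp:

75.1726 g


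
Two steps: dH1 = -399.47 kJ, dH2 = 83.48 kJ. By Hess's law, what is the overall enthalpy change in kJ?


Hess's law: enthalpy is a state function, so add the step enthalpies.
dH_total = dH1 + dH2 = -399.47 + (83.48)
dH_total = -315.99 kJ:

-315.99 kJ


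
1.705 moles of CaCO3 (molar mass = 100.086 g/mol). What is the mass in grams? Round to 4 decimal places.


mass = n * M
mass = 1.705 * 100.086
mass = 170.64663 g, rounded to 4 dp:

170.6466 g


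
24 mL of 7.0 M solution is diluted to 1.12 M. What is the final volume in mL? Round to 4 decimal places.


Dilution: M1*V1 = M2*V2, solve for V2.
V2 = M1*V1 / M2
V2 = 7.0 * 24 / 1.12
V2 = 168.0 / 1.12
V2 = 150.0 mL, rounded to 4 dp:

150.0000 mL


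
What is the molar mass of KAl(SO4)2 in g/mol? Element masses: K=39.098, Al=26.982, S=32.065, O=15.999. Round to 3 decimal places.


M = sum(count * atomic_mass) over atoms.
M = 1*39.098 + 1*26.982 + 2*32.065 + 8*15.999
M = 39.098 + 26.982 + 64.13 + 127.992
M = 258.202 g/mol, rounded to 3 dp:

258.202 g/mol


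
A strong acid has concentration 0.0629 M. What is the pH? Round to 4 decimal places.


A strong acid dissociates completely, so [H+] equals the given concentration.
pH = -log10([H+]) = -log10(0.0629)
pH = 1.20134935, rounded to 4 dp:

1.2013


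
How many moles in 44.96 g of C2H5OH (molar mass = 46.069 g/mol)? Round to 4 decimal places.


n = mass / M
n = 44.96 / 46.069
n = 0.97592741 mol, rounded to 4 dp:

0.9759 mol


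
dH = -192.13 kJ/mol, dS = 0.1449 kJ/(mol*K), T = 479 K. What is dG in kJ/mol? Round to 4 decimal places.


Gibbs: dG = dH - T*dS (consistent units, dS already in kJ/(mol*K)).
T*dS = 479 * 0.1449 = 69.4071
dG = -192.13 - (69.4071)
dG = -261.5371 kJ/mol, rounded to 4 dp:

-261.5371 kJ/mol


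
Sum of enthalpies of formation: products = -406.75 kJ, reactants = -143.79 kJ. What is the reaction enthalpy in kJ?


dH_rxn = sum(dH_f products) - sum(dH_f reactants)
dH_rxn = -406.75 - (-143.79)
dH_rxn = -262.96 kJ:

-262.96 kJ


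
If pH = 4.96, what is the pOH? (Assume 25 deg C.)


At 25 deg C, pH + pOH = 14.
pOH = 14 - pH = 14 - 4.96
pOH = 9.04:

9.04


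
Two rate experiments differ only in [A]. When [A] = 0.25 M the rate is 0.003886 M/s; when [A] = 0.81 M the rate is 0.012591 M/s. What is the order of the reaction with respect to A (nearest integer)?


Rate is proportional to [A]^n, so rate2/rate1 = ([A]2/[A]1)^n. Take logs to solve for n.
rate2/rate1 = 0.012591 / 0.003886 = 3.2401
[A]2/[A]1 = 0.81 / 0.25 = 3.24
n = ln(3.2401) / ln(3.24) = 1.0
Nearest integer order:

1


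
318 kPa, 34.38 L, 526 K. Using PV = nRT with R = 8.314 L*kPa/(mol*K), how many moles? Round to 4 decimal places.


PV = nRT, solve for n = PV / (RT).
PV = 318 * 34.38 = 10932.84
RT = 8.314 * 526 = 4373.164
n = 10932.84 / 4373.164
n = 2.49998399 mol, rounded to 4 dp:

2.5000 mol


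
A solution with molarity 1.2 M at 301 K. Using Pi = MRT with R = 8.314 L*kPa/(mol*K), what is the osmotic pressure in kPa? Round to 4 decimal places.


Osmotic pressure (van't Hoff): Pi = M*R*T.
RT = 8.314 * 301 = 2502.514
Pi = 1.2 * 2502.514
Pi = 3003.0168 kPa, rounded to 4 dp:

3003.0168 kPa


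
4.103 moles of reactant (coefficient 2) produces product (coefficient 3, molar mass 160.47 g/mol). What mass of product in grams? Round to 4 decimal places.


Use the coefficient ratio to convert reactant moles to product moles, then multiply by the product's molar mass.
moles_P = moles_R * (coeff_P / coeff_R) = 4.103 * (3/2) = 6.1545
mass_P = moles_P * M_P = 6.1545 * 160.47
mass_P = 987.612615 g, rounded to 4 dp:

987.6126 g


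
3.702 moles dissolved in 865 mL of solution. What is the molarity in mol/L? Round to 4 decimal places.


Convert volume to liters: V_L = V_mL / 1000.
V_L = 865 / 1000 = 0.865 L
M = n / V_L = 3.702 / 0.865
M = 4.27976879 mol/L, rounded to 4 dp:

4.2798 mol/L


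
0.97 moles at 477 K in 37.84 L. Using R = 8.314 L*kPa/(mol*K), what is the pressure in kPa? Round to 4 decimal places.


PV = nRT, solve for P = nRT / V.
nRT = 0.97 * 8.314 * 477 = 3846.8047
P = 3846.8047 / 37.84
P = 101.65974366 kPa, rounded to 4 dp:

101.6597 kPa


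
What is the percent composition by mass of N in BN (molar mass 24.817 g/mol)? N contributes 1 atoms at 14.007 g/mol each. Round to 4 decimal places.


pct = 100 * (n_elem * M_elem) / M_total
mass_contribution = 1 * 14.007 = 14.007 g/mol
pct = 100 * 14.007 / 24.817
pct = 56.44114921 %, rounded to 4 dp:

56.4411 %


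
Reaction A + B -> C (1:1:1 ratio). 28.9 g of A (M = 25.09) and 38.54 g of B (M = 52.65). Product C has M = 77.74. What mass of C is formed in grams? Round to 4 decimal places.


Find moles of each reactant; the smaller value is the limiting reagent in a 1:1:1 reaction, so moles_C equals moles of the limiter.
n_A = mass_A / M_A = 28.9 / 25.09 = 1.151853 mol
n_B = mass_B / M_B = 38.54 / 52.65 = 0.732004 mol
Limiting reagent: B (smaller), n_limiting = 0.732004 mol
mass_C = n_limiting * M_C = 0.732004 * 77.74
mass_C = 56.90599096 g, rounded to 4 dp:

56.9060 g


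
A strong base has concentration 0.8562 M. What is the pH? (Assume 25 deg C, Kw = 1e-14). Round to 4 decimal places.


A strong base dissociates completely, so [OH-] equals the given concentration.
pOH = -log10([OH-]) = -log10(0.8562) = 0.067425
pH = 14 - pOH = 14 - 0.067425
pH = 13.932575, rounded to 4 dp:

13.9326


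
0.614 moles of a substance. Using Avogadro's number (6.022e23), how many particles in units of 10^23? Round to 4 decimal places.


N = n * NA, then divide by 1e23 for the requested units.
N / 1e23 = n * 6.022
N / 1e23 = 0.614 * 6.022
N / 1e23 = 3.697508, rounded to 4 dp:

3.6975


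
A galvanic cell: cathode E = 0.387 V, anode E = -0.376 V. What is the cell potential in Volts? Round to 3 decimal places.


Standard cell potential: E_cell = E_cathode - E_anode.
E_cell = 0.387 - (-0.376)
E_cell = 0.763 V, rounded to 3 dp:

0.763 V


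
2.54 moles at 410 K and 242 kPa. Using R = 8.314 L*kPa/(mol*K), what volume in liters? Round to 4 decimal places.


PV = nRT, solve for V = nRT / P.
nRT = 2.54 * 8.314 * 410 = 8658.1996
V = 8658.1996 / 242
V = 35.7776843 L, rounded to 4 dp:

35.7777 L


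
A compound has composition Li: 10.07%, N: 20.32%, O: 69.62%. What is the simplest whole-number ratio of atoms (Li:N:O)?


Assume 100 g of compound, divide each mass% by atomic mass to get moles, then normalize by the smallest to get a raw atom ratio.
Moles per 100 g: Li: 10.07/6.941 = 1.4508, N: 20.32/14.007 = 1.4507, O: 69.62/15.999 = 4.3515
Raw ratio (divide by min = 1.4507): Li: 1.0, N: 1.0, O: 3.0
Multiply by 1 to clear fractions: Li: 1.0 ~= 1, N: 1.0 ~= 1, O: 3.0 ~= 3
Reduce by GCD to get the simplest whole-number ratio:

1:1:3


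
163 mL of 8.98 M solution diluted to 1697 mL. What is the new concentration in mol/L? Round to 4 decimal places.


Dilution: M1*V1 = M2*V2, solve for M2.
M2 = M1*V1 / V2
M2 = 8.98 * 163 / 1697
M2 = 1463.74 / 1697
M2 = 0.86254567 mol/L, rounded to 4 dp:

0.8625 mol/L


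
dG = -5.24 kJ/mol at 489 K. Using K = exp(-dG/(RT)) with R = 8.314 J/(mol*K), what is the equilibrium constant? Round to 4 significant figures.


dG is in kJ/mol; multiply by 1000 to match R in J/(mol*K).
RT = 8.314 * 489 = 4065.546 J/mol
exponent = -dG*1000 / (RT) = -(-5.24*1000) / 4065.546 = 1.28887977
K = exp(1.28887977)
K = 3.6287193, rounded to 4 significant figures:

3.629


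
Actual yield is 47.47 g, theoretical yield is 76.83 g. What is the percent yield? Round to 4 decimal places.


% yield = 100 * actual / theoretical
% yield = 100 * 47.47 / 76.83
% yield = 61.78576077 %, rounded to 4 dp:

61.7858 %


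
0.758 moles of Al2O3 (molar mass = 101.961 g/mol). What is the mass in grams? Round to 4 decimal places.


mass = n * M
mass = 0.758 * 101.961
mass = 77.286438 g, rounded to 4 dp:

77.2864 g


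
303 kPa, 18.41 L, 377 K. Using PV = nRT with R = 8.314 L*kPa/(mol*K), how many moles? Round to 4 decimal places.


PV = nRT, solve for n = PV / (RT).
PV = 303 * 18.41 = 5578.23
RT = 8.314 * 377 = 3134.378
n = 5578.23 / 3134.378
n = 1.77969281 mol, rounded to 4 dp:

1.7797 mol


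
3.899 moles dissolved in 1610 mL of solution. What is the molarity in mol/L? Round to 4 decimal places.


Convert volume to liters: V_L = V_mL / 1000.
V_L = 1610 / 1000 = 1.61 L
M = n / V_L = 3.899 / 1.61
M = 2.42173913 mol/L, rounded to 4 dp:

2.4217 mol/L


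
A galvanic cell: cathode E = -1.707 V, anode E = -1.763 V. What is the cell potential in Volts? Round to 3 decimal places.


Standard cell potential: E_cell = E_cathode - E_anode.
E_cell = -1.707 - (-1.763)
E_cell = 0.056 V, rounded to 3 dp:

0.056 V


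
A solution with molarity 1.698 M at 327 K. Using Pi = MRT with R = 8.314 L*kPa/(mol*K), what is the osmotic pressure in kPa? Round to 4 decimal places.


Osmotic pressure (van't Hoff): Pi = M*R*T.
RT = 8.314 * 327 = 2718.678
Pi = 1.698 * 2718.678
Pi = 4616.315244 kPa, rounded to 4 dp:

4616.3152 kPa


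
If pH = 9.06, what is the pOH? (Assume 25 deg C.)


At 25 deg C, pH + pOH = 14.
pOH = 14 - pH = 14 - 9.06
pOH = 4.94:

4.94


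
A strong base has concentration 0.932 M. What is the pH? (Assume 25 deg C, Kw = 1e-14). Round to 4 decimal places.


A strong base dissociates completely, so [OH-] equals the given concentration.
pOH = -log10([OH-]) = -log10(0.932) = 0.030584
pH = 14 - pOH = 14 - 0.030584
pH = 13.969416, rounded to 4 dp:

13.9694


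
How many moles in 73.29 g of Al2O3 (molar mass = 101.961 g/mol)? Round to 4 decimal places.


n = mass / M
n = 73.29 / 101.961
n = 0.71880425 mol, rounded to 4 dp:

0.7188 mol


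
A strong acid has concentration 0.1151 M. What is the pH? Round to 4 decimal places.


A strong acid dissociates completely, so [H+] equals the given concentration.
pH = -log10([H+]) = -log10(0.1151)
pH = 0.93892468, rounded to 4 dp:

0.9389


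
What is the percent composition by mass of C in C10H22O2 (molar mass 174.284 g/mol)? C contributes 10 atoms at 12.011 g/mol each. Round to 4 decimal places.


pct = 100 * (n_elem * M_elem) / M_total
mass_contribution = 10 * 12.011 = 120.11 g/mol
pct = 100 * 120.11 / 174.284
pct = 68.91625164 %, rounded to 4 dp:

68.9163 %


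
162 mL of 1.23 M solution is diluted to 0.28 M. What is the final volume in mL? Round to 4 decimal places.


Dilution: M1*V1 = M2*V2, solve for V2.
V2 = M1*V1 / M2
V2 = 1.23 * 162 / 0.28
V2 = 199.26 / 0.28
V2 = 711.64285714 mL, rounded to 4 dp:

711.6429 mL


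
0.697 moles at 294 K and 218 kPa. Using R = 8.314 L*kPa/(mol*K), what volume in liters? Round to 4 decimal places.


PV = nRT, solve for V = nRT / P.
nRT = 0.697 * 8.314 * 294 = 1703.6883
V = 1703.6883 / 218
V = 7.81508394 L, rounded to 4 dp:

7.8151 L


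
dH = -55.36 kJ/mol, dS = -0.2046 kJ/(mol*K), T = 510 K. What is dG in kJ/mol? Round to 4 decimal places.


Gibbs: dG = dH - T*dS (consistent units, dS already in kJ/(mol*K)).
T*dS = 510 * -0.2046 = -104.346
dG = -55.36 - (-104.346)
dG = 48.986 kJ/mol, rounded to 4 dp:

48.9860 kJ/mol


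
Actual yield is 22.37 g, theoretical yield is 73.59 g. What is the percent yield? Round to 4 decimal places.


% yield = 100 * actual / theoretical
% yield = 100 * 22.37 / 73.59
% yield = 30.39815192 %, rounded to 4 dp:

30.3982 %


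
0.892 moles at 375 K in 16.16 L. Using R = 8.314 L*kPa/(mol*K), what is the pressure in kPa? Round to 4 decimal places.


PV = nRT, solve for P = nRT / V.
nRT = 0.892 * 8.314 * 375 = 2781.033
P = 2781.033 / 16.16
P = 172.09362624 kPa, rounded to 4 dp:

172.0936 kPa


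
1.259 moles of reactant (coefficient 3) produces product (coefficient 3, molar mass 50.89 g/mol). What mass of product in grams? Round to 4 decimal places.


Use the coefficient ratio to convert reactant moles to product moles, then multiply by the product's molar mass.
moles_P = moles_R * (coeff_P / coeff_R) = 1.259 * (3/3) = 1.259
mass_P = moles_P * M_P = 1.259 * 50.89
mass_P = 64.07051 g, rounded to 4 dp:

64.0705 g


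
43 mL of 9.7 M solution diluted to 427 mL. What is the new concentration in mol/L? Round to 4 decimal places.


Dilution: M1*V1 = M2*V2, solve for M2.
M2 = M1*V1 / V2
M2 = 9.7 * 43 / 427
M2 = 417.1 / 427
M2 = 0.97681499 mol/L, rounded to 4 dp:

0.9768 mol/L


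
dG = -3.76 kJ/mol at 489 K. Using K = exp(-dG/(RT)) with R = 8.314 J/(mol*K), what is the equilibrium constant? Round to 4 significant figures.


dG is in kJ/mol; multiply by 1000 to match R in J/(mol*K).
RT = 8.314 * 489 = 4065.546 J/mol
exponent = -dG*1000 / (RT) = -(-3.76*1000) / 4065.546 = 0.92484503
K = exp(0.92484503)
K = 2.5214775, rounded to 4 significant figures:

2.521


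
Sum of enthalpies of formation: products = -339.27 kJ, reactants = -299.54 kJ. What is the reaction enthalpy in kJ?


dH_rxn = sum(dH_f products) - sum(dH_f reactants)
dH_rxn = -339.27 - (-299.54)
dH_rxn = -39.73 kJ:

-39.73 kJ


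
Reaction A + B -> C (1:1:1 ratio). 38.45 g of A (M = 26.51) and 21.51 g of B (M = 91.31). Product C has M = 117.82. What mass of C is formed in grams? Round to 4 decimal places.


Find moles of each reactant; the smaller value is the limiting reagent in a 1:1:1 reaction, so moles_C equals moles of the limiter.
n_A = mass_A / M_A = 38.45 / 26.51 = 1.450396 mol
n_B = mass_B / M_B = 21.51 / 91.31 = 0.235571 mol
Limiting reagent: B (smaller), n_limiting = 0.235571 mol
mass_C = n_limiting * M_C = 0.235571 * 117.82
mass_C = 27.75497522 g, rounded to 4 dp:

27.7550 g


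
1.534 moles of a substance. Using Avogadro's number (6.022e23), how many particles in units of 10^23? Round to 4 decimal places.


N = n * NA, then divide by 1e23 for the requested units.
N / 1e23 = n * 6.022
N / 1e23 = 1.534 * 6.022
N / 1e23 = 9.237748, rounded to 4 dp:

9.2377


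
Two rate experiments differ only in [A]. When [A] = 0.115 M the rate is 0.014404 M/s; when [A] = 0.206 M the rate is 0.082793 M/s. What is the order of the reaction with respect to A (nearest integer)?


Rate is proportional to [A]^n, so rate2/rate1 = ([A]2/[A]1)^n. Take logs to solve for n.
rate2/rate1 = 0.082793 / 0.014404 = 5.7479
[A]2/[A]1 = 0.206 / 0.115 = 1.7913
n = ln(5.7479) / ln(1.7913) = 3.0
Nearest integer order:

3


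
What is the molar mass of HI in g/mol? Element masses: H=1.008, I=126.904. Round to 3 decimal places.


M = sum(count * atomic_mass) over atoms.
M = 1*1.008 + 1*126.904
M = 1.008 + 126.904
M = 127.912 g/mol, rounded to 3 dp:

127.912 g/mol


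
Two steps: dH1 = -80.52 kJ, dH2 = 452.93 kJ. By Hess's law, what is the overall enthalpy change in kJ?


Hess's law: enthalpy is a state function, so add the step enthalpies.
dH_total = dH1 + dH2 = -80.52 + (452.93)
dH_total = 372.41 kJ:

372.41 kJ


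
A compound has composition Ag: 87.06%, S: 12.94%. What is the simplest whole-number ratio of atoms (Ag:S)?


Assume 100 g of compound, divide each mass% by atomic mass to get moles, then normalize by the smallest to get a raw atom ratio.
Moles per 100 g: Ag: 87.06/107.868 = 0.8071, S: 12.94/32.065 = 0.4036
Raw ratio (divide by min = 0.4036): Ag: 2.0, S: 1.0
Multiply by 1 to clear fractions: Ag: 2.0 ~= 2, S: 1.0 ~= 1
Reduce by GCD to get the simplest whole-number ratio:

2:1


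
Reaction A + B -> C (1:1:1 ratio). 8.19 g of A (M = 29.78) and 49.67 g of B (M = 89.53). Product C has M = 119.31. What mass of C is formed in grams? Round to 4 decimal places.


Find moles of each reactant; the smaller value is the limiting reagent in a 1:1:1 reaction, so moles_C equals moles of the limiter.
n_A = mass_A / M_A = 8.19 / 29.78 = 0.275017 mol
n_B = mass_B / M_B = 49.67 / 89.53 = 0.554786 mol
Limiting reagent: A (smaller), n_limiting = 0.275017 mol
mass_C = n_limiting * M_C = 0.275017 * 119.31
mass_C = 32.81227827 g, rounded to 4 dp:

32.8123 g


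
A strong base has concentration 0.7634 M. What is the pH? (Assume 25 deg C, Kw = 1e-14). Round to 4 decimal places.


A strong base dissociates completely, so [OH-] equals the given concentration.
pOH = -log10([OH-]) = -log10(0.7634) = 0.117248
pH = 14 - pOH = 14 - 0.117248
pH = 13.882752, rounded to 4 dp:

13.8828


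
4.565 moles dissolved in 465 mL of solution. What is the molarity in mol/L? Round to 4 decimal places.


Convert volume to liters: V_L = V_mL / 1000.
V_L = 465 / 1000 = 0.465 L
M = n / V_L = 4.565 / 0.465
M = 9.8172043 mol/L, rounded to 4 dp:

9.8172 mol/L


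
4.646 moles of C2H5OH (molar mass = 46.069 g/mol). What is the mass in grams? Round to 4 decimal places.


mass = n * M
mass = 4.646 * 46.069
mass = 214.036574 g, rounded to 4 dp:

214.0366 g


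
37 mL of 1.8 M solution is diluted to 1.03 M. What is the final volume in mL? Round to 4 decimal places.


Dilution: M1*V1 = M2*V2, solve for V2.
V2 = M1*V1 / M2
V2 = 1.8 * 37 / 1.03
V2 = 66.6 / 1.03
V2 = 64.66019417 mL, rounded to 4 dp:

64.6602 mL


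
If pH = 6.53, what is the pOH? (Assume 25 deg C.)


At 25 deg C, pH + pOH = 14.
pOH = 14 - pH = 14 - 6.53
pOH = 7.47:

7.47


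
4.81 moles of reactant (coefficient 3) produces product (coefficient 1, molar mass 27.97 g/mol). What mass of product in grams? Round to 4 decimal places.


Use the coefficient ratio to convert reactant moles to product moles, then multiply by the product's molar mass.
moles_P = moles_R * (coeff_P / coeff_R) = 4.81 * (1/3) = 1.603333
mass_P = moles_P * M_P = 1.603333 * 27.97
mass_P = 44.84522401 g, rounded to 4 dp:

44.8452 g


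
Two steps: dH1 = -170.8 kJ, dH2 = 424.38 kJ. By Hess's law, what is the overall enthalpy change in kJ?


Hess's law: enthalpy is a state function, so add the step enthalpies.
dH_total = dH1 + dH2 = -170.8 + (424.38)
dH_total = 253.58 kJ:

253.58 kJ


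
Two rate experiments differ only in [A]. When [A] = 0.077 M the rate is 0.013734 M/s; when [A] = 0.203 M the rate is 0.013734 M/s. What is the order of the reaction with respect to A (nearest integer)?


Rate is proportional to [A]^n, so rate2/rate1 = ([A]2/[A]1)^n. Take logs to solve for n.
rate2/rate1 = 0.013734 / 0.013734 = 1.0
[A]2/[A]1 = 0.203 / 0.077 = 2.6364
n = ln(1.0) / ln(2.6364) = 0.0
Nearest integer order:

0


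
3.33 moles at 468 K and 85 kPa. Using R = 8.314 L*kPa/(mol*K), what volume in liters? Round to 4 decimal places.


PV = nRT, solve for V = nRT / P.
nRT = 3.33 * 8.314 * 468 = 12956.8702
V = 12956.8702 / 85
V = 152.43376706 L, rounded to 4 dp:

152.4338 L


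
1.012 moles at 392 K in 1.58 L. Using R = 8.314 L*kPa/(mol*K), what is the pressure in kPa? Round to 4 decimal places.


PV = nRT, solve for P = nRT / V.
nRT = 1.012 * 8.314 * 392 = 3298.1971
P = 3298.1971 / 1.58
P = 2087.46651899 kPa, rounded to 4 dp:

2087.4665 kPa


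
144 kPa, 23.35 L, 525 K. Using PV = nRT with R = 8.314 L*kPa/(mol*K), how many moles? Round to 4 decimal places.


PV = nRT, solve for n = PV / (RT).
PV = 144 * 23.35 = 3362.4
RT = 8.314 * 525 = 4364.85
n = 3362.4 / 4364.85
n = 0.77033575 mol, rounded to 4 dp:

0.7703 mol


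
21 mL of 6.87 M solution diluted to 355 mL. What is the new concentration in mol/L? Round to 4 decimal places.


Dilution: M1*V1 = M2*V2, solve for M2.
M2 = M1*V1 / V2
M2 = 6.87 * 21 / 355
M2 = 144.27 / 355
M2 = 0.40639437 mol/L, rounded to 4 dp:

0.4064 mol/L


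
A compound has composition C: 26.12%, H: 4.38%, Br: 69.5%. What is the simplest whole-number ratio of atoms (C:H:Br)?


Assume 100 g of compound, divide each mass% by atomic mass to get moles, then normalize by the smallest to get a raw atom ratio.
Moles per 100 g: C: 26.12/12.011 = 2.1747, H: 4.38/1.008 = 4.3452, Br: 69.5/79.904 = 0.8698
Raw ratio (divide by min = 0.8698): C: 2.5, H: 4.996, Br: 1.0
Multiply by 2 to clear fractions: C: 5.0 ~= 5, H: 9.991 ~= 10, Br: 2.0 ~= 2
Reduce by GCD to get the simplest whole-number ratio:

5:10:2


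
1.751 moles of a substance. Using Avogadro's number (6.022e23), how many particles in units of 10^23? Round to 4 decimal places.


N = n * NA, then divide by 1e23 for the requested units.
N / 1e23 = n * 6.022
N / 1e23 = 1.751 * 6.022
N / 1e23 = 10.544522, rounded to 4 dp:

10.5445


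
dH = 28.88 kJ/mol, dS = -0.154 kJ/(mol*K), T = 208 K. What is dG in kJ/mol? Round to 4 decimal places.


Gibbs: dG = dH - T*dS (consistent units, dS already in kJ/(mol*K)).
T*dS = 208 * -0.154 = -32.032
dG = 28.88 - (-32.032)
dG = 60.912 kJ/mol, rounded to 4 dp:

60.9120 kJ/mol


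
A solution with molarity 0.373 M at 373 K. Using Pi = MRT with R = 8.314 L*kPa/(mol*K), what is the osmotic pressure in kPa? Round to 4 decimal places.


Osmotic pressure (van't Hoff): Pi = M*R*T.
RT = 8.314 * 373 = 3101.122
Pi = 0.373 * 3101.122
Pi = 1156.718506 kPa, rounded to 4 dp:

1156.7185 kPa


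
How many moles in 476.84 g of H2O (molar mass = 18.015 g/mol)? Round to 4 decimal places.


n = mass / M
n = 476.84 / 18.015
n = 26.46905357 mol, rounded to 4 dp:

26.4691 mol


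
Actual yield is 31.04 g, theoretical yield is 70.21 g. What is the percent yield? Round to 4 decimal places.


% yield = 100 * actual / theoretical
% yield = 100 * 31.04 / 70.21
% yield = 44.21022646 %, rounded to 4 dp:

44.2102 %


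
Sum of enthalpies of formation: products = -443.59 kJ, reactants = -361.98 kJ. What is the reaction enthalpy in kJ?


dH_rxn = sum(dH_f products) - sum(dH_f reactants)
dH_rxn = -443.59 - (-361.98)
dH_rxn = -81.61 kJ:

-81.61 kJ


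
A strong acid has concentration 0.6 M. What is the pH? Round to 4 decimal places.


A strong acid dissociates completely, so [H+] equals the given concentration.
pH = -log10([H+]) = -log10(0.6)
pH = 0.22184875, rounded to 4 dp:

0.2218


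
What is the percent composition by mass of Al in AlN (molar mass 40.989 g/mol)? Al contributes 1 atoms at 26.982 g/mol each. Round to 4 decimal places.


pct = 100 * (n_elem * M_elem) / M_total
mass_contribution = 1 * 26.982 = 26.982 g/mol
pct = 100 * 26.982 / 40.989
pct = 65.82741711 %, rounded to 4 dp:

65.8274 %


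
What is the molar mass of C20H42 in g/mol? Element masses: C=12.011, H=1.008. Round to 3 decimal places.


M = sum(count * atomic_mass) over atoms.
M = 20*12.011 + 42*1.008
M = 240.22 + 42.336
M = 282.556 g/mol, rounded to 3 dp:

282.556 g/mol


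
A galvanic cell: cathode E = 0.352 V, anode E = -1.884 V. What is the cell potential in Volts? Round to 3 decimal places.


Standard cell potential: E_cell = E_cathode - E_anode.
E_cell = 0.352 - (-1.884)
E_cell = 2.236 V, rounded to 3 dp:

2.236 V


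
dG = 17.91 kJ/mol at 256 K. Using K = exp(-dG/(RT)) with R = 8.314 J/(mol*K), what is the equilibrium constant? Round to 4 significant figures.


dG is in kJ/mol; multiply by 1000 to match R in J/(mol*K).
RT = 8.314 * 256 = 2128.384 J/mol
exponent = -dG*1000 / (RT) = -(17.91*1000) / 2128.384 = -8.41483492
K = exp(-8.41483492)
K = 0.00022155606, rounded to 4 significant figures:

0.0002216


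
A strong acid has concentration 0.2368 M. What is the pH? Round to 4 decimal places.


A strong acid dissociates completely, so [H+] equals the given concentration.
pH = -log10([H+]) = -log10(0.2368)
pH = 0.6256183, rounded to 4 dp:

0.6256


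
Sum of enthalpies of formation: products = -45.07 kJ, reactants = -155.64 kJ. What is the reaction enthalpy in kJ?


dH_rxn = sum(dH_f products) - sum(dH_f reactants)
dH_rxn = -45.07 - (-155.64)
dH_rxn = 110.57 kJ:

110.57 kJ
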